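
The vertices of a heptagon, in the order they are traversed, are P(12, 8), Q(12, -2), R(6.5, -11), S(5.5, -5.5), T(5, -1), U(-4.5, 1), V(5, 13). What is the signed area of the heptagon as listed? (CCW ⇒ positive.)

Σ = (-120) + (-119) + (24.75) + (22) + (0.5) + (-63.5) + (-116) = -371.25
Signed area = Σ/2 = -185.625 (negative ⇒ clockwise traversal).

-185.625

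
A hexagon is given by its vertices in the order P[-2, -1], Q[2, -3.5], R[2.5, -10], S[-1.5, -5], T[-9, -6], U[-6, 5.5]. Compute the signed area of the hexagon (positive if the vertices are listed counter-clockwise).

Apply the shoelace (surveyor's) formula: 2A = Σ (x_i·y_{i+1} − x_{i+1}·y_i), indices taken mod 6.
P→Q: (-2)(-3.5) − (2)(-1) = 9
Q→R: (2)(-10) − (2.5)(-3.5) = -11.25
R→S: (2.5)(-5) − (-1.5)(-10) = -27.5
S→T: (-1.5)(-6) − (-9)(-5) = -36
T→U: (-9)(5.5) − (-6)(-6) = -85.5
U→P: (-6)(-1) − (-2)(5.5) = 17
Σ = -134.25
Signed area = Σ/2 = -67.125 (negative ⇒ clockwise traversal).

-67.125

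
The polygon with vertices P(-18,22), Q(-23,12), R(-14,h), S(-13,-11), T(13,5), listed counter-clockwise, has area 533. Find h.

The doubled signed area Σ (x_i y_{i+1} − x_{i+1} y_i) is linear in h.
With h=0 it equals 1066; the coefficient of h is -10 (from the two edges through R).
So -10·h + 1066 = 2·533 = 1066 ⇒ h = 0.

0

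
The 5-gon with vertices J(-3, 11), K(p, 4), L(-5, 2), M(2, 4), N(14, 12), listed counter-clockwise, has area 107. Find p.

The doubled signed area Σ (x_i y_{i+1} − x_{i+1} y_i) is linear in p.
With p=0 it equals 142; the coefficient of p is -9 (from the two edges through K).
So -9·p + 142 = 2·107 = 214 ⇒ p = -8.

-8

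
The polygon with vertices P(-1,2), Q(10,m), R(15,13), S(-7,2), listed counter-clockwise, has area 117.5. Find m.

-1

Write out the shoelace sum; only the two edges meeting at Q involve m:
2·Area = [((-1)·m − 10·2) + (10·13 − 15·m)] + 109
       = -16·m + 219 = 235
⇒ m = -1.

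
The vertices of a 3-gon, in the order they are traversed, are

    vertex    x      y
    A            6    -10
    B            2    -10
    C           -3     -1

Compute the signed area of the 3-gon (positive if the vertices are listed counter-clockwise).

Σ = (-40) + (-32) + (36) = -36
Signed area = Σ/2 = -18 (negative ⇒ clockwise traversal).

-18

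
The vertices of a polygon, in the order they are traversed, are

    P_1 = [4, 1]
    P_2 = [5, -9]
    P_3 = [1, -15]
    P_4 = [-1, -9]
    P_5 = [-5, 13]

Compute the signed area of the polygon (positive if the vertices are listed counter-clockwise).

Apply the surveyor's formula: 2A = Σ (x_i·y_{i+1} − x_{i+1}·y_i), indices taken mod 5.
Σ = (-41) + (-66) + (-24) + (-58) + (-57) = -246
Signed area = Σ/2 = -123 (negative ⇒ clockwise traversal).

-123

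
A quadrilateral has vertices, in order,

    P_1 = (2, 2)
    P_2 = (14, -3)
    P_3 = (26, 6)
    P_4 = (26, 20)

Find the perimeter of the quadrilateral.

72

|P_1P_2| = √((12)² + (-5)²) = √169 = 13
|P_2P_3| = √((12)² + (9)²) = √225 = 15
|P_3P_4| = √((0)² + (14)²) = √196 = 14
|P_4P_1| = √((-24)² + (-18)²) = √900 = 30
Perimeter = 13 + 15 + 14 + 30 = 72.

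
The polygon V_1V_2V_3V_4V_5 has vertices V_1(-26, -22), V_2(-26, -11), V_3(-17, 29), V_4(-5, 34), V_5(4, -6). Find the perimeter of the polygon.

|V_1V_2| = √((0)² + (11)²) = √121 = 11
|V_2V_3| = √((9)² + (40)²) = √1681 = 41
|V_3V_4| = √((12)² + (5)²) = √169 = 13
|V_4V_5| = √((9)² + (-40)²) = √1681 = 41
|V_5V_1| = √((-30)² + (-16)²) = √1156 = 34
Perimeter = 11 + 41 + 13 + 41 + 34 = 140.

140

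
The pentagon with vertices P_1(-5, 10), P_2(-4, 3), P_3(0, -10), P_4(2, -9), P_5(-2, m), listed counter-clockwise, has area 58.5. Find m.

Write out the shoelace sum; only the two edges meeting at P_5 involve m:
2·Area = [(2·m − (-2)·(-9)) + ((-2)·10 − (-5)·m)] + 85
       = 7·m + 47 = 117
⇒ m = 10.

10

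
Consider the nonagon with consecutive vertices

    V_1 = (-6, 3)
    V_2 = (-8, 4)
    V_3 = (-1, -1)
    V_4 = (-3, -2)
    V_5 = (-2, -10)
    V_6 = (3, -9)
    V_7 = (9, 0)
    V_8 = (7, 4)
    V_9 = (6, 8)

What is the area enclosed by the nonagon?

Cross-terms: 0, 12, -1, 26, 48, 81, 36, 32, 66  ⇒  Σ = 300
Area = |Σ|/2 = 150.

150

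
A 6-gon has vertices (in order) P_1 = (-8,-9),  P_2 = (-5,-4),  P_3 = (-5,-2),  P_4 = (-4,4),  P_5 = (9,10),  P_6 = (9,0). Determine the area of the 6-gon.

Apply Gauss's area formula: 2A = Σ (x_i·y_{i+1} − x_{i+1}·y_i), indices taken mod 6.
Cross-terms: -13, -10, -28, -76, -90, -81  ⇒  Σ = -298
Area = |Σ|/2 = 149.

149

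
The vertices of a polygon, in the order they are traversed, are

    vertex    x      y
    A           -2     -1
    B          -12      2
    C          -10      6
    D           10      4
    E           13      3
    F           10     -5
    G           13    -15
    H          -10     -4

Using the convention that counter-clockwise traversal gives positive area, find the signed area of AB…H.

-285

Σ = (-16) + (-52) + (-100) + (-22) + (-95) + (-85) + (-202) + (2) = -570
Signed area = Σ/2 = -285 (negative ⇒ clockwise traversal).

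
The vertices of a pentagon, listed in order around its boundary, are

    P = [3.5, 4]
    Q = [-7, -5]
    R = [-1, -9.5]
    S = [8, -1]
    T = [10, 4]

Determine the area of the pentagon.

108.5

P→Q: (3.5)(-5) − (-7)(4) = 10.5
Q→R: (-7)(-9.5) − (-1)(-5) = 61.5
R→S: (-1)(-1) − (8)(-9.5) = 77
S→T: (8)(4) − (10)(-1) = 42
T→P: (10)(4) − (3.5)(4) = 26
Σ = 217
Area = |Σ|/2 = 108.5.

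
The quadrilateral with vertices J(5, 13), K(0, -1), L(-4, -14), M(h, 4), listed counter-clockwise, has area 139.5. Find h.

Write out the shoelace sum; only the two edges meeting at M involve h:
2·Area = [((-4)·4 − h·(-14)) + (h·13 − 5·4)] + -9
       = 27·h + -45 = 279
⇒ h = 12.

12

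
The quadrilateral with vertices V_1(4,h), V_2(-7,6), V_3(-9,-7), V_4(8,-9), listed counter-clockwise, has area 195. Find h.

6

Write out the shoelace sum; only the two edges meeting at V_1 involve h:
2·Area = [(8·h − 4·(-9)) + (4·6 − (-7)·h)] + 240
       = 15·h + 300 = 390
⇒ h = 6.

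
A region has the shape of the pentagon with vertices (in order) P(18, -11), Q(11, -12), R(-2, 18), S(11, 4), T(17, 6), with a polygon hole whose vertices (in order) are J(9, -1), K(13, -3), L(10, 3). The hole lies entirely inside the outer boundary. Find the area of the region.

203

Outer boundary:
Apply the shoelace formula: 2A = Σ (x_i·y_{i+1} − x_{i+1}·y_i), indices taken mod 5.
Cross-terms: -95, 174, -206, -2, -295  ⇒  Σ = -424
Area = |Σ|/2 = 212.
Hole:
Apply the surveyor's formula: 2A = Σ (x_i·y_{i+1} − x_{i+1}·y_i), indices taken mod 3.
Σ = (-14) + (69) + (-37) = 18
Area = |Σ|/2 = 9.
Net area = 212 − 9 = 203.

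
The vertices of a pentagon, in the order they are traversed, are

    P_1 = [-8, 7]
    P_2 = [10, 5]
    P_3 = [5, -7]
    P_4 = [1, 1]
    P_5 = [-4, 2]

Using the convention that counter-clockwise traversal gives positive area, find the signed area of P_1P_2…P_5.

P_1→P_2: (-8)(5) − (10)(7) = -110
P_2→P_3: (10)(-7) − (5)(5) = -95
P_3→P_4: (5)(1) − (1)(-7) = 12
P_4→P_5: (1)(2) − (-4)(1) = 6
P_5→P_1: (-4)(7) − (-8)(2) = -12
Σ = -199
Signed area = Σ/2 = -99.5 (negative ⇒ clockwise traversal).

-99.5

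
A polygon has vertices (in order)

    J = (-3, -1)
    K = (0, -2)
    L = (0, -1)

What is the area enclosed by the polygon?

1.5

J→K: (-3)(-2) − (0)(-1) = 6
K→L: (0)(-1) − (0)(-2) = 0
L→J: (0)(-1) − (-3)(-1) = -3
Σ = 3
Area = |Σ|/2 = 1.5.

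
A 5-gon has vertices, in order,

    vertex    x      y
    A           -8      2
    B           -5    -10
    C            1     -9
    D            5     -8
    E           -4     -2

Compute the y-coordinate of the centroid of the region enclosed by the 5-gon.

-329/58

Apply the shoelace (surveyor's) formula. First the cross-terms c_i = x_i·y_{i+1} − x_{i+1}·y_i:
  90, 55, 37, -42, -24  ⇒  2A = 116, A = 58.
Then Σ (y_i + y_{i+1})·c_i = -1974, so ȳ = -1974 / (6·58) = -329/58.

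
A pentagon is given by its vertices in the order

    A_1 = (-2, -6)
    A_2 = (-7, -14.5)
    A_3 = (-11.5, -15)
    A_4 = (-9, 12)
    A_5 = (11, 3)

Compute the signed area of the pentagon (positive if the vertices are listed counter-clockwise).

-283.375

Cross-terms: -13, -61.75, -273, -159, -60  ⇒  Σ = -566.75
Signed area = Σ/2 = -283.375 (negative ⇒ clockwise traversal).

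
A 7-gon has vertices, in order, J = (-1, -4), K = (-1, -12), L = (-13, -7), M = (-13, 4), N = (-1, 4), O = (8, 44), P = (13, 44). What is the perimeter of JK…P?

|JK| = √((0)² + (-8)²) = √64 = 8
|KL| = √((-12)² + (5)²) = √169 = 13
|LM| = √((0)² + (11)²) = √121 = 11
|MN| = √((12)² + (0)²) = √144 = 12
|NO| = √((9)² + (40)²) = √1681 = 41
|OP| = √((5)² + (0)²) = √25 = 5
|PJ| = √((-14)² + (-48)²) = √2500 = 50
Perimeter = 8 + 13 + 11 + 12 + 41 + 5 + 50 = 140.

140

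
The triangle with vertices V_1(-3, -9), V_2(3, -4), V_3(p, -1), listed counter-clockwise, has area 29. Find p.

Write out the shoelace sum; only the two edges meeting at V_3 involve p:
2·Area = [(3·(-1) − p·(-4)) + (p·(-9) − (-3)·(-1))] + 39
       = -5·p + 33 = 58
⇒ p = -5.

-5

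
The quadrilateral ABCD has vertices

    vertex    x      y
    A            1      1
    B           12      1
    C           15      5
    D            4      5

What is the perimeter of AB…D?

|AB| = √((11)² + (0)²) = √121 = 11
|BC| = √((3)² + (4)²) = √25 = 5
|CD| = √((-11)² + (0)²) = √121 = 11
|DA| = √((-3)² + (-4)²) = √25 = 5
Perimeter = 11 + 5 + 11 + 5 = 32.

32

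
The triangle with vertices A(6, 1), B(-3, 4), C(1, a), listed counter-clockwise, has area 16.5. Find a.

Write out the shoelace sum; only the two edges meeting at C involve a:
2·Area = [((-3)·a − 1·4) + (1·1 − 6·a)] + 27
       = -9·a + 24 = 33
⇒ a = -1.

-1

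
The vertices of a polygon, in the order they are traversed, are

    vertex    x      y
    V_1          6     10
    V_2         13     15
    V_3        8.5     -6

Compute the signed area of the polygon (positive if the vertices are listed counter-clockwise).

Σ = (-40) + (-205.5) + (121) = -124.5
Signed area = Σ/2 = -62.25 (negative ⇒ clockwise traversal).

-62.25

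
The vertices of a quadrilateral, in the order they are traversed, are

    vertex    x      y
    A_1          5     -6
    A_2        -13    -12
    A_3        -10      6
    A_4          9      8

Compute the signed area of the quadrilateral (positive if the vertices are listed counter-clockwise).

Σ = (-138) + (-198) + (-134) + (-94) = -564
Signed area = Σ/2 = -282 (negative ⇒ clockwise traversal).

-282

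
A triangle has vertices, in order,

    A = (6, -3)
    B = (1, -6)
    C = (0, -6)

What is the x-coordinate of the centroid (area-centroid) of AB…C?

7/3

Apply the shoelace formula. First the cross-terms c_i = x_i·y_{i+1} − x_{i+1}·y_i:
  -33, -6, 36  ⇒  2A = -3, A = -1.5.
Then Σ (x_i + x_{i+1})·c_i = -21, so x̄ = -21 / (6·(-1.5)) = 7/3.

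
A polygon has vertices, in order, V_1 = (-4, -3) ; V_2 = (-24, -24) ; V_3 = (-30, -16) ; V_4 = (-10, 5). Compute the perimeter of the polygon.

|V_1V_2| = √((-20)² + (-21)²) = √841 = 29
|V_2V_3| = √((-6)² + (8)²) = √100 = 10
|V_3V_4| = √((20)² + (21)²) = √841 = 29
|V_4V_1| = √((6)² + (-8)²) = √100 = 10
Perimeter = 29 + 10 + 29 + 10 = 78.

78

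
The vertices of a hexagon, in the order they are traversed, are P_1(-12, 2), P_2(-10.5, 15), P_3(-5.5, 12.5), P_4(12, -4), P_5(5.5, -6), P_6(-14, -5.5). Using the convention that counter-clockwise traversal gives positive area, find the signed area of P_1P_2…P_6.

Σ = (-159) + (-48.75) + (-128) + (-50) + (-114.25) + (-94) = -594
Signed area = Σ/2 = -297 (negative ⇒ clockwise traversal).

-297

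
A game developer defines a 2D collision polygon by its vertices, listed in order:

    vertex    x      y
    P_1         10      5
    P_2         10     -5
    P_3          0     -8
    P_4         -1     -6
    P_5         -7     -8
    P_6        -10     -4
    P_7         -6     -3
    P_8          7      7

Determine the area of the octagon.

Apply the shoelace formula: 2A = Σ (x_i·y_{i+1} − x_{i+1}·y_i), indices taken mod 8.
Cross-terms: -100, -80, -8, -34, -52, 6, -21, -35  ⇒  Σ = -324
Area = |Σ|/2 = 162.

162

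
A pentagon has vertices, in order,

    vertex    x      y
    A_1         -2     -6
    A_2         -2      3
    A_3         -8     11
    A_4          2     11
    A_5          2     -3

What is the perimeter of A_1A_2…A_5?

48

|A_1A_2| = √((0)² + (9)²) = √81 = 9
|A_2A_3| = √((-6)² + (8)²) = √100 = 10
|A_3A_4| = √((10)² + (0)²) = √100 = 10
|A_4A_5| = √((0)² + (-14)²) = √196 = 14
|A_5A_1| = √((-4)² + (-3)²) = √25 = 5
Perimeter = 9 + 10 + 10 + 14 + 5 = 48.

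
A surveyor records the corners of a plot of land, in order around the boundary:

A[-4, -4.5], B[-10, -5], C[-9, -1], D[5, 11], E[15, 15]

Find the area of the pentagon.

Apply Gauss's area formula: 2A = Σ (x_i·y_{i+1} − x_{i+1}·y_i), indices taken mod 5.
A→B: (-4)(-5) − (-10)(-4.5) = -25
B→C: (-10)(-1) − (-9)(-5) = -35
C→D: (-9)(11) − (5)(-1) = -94
D→E: (5)(15) − (15)(11) = -90
E→A: (15)(-4.5) − (-4)(15) = -7.5
Σ = -251.5
Area = |Σ|/2 = 125.75.

125.75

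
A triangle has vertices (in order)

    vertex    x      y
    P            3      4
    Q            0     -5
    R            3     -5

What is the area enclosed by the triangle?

Apply the shoelace (surveyor's) formula: 2A = Σ (x_i·y_{i+1} − x_{i+1}·y_i), indices taken mod 3.
Σ = (-15) + (15) + (27) = 27
Area = |Σ|/2 = 13.5.

13.5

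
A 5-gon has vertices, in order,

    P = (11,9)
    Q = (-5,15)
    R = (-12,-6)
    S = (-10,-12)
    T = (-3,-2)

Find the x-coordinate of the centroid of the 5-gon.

Apply Gauss's area formula. First the cross-terms c_i = x_i·y_{i+1} − x_{i+1}·y_i:
  210, 210, 84, -16, -5  ⇒  2A = 483, A = 241.5.
Then Σ (x_i + x_{i+1})·c_i = -3990, so x̄ = -3990 / (6·241.5) = -190/69.

-190/69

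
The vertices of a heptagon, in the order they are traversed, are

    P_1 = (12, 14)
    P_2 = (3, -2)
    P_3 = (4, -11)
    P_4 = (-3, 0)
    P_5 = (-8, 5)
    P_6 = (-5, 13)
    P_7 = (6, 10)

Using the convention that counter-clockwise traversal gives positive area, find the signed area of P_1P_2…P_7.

-191

Σ = (-66) + (-25) + (-33) + (-15) + (-79) + (-128) + (-36) = -382
Signed area = Σ/2 = -191 (negative ⇒ clockwise traversal).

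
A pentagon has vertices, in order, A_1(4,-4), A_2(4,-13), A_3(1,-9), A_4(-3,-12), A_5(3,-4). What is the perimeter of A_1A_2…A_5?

|A_1A_2| = √((0)² + (-9)²) = √81 = 9
|A_2A_3| = √((-3)² + (4)²) = √25 = 5
|A_3A_4| = √((-4)² + (-3)²) = √25 = 5
|A_4A_5| = √((6)² + (8)²) = √100 = 10
|A_5A_1| = √((1)² + (0)²) = √1 = 1
Perimeter = 9 + 5 + 5 + 10 + 1 = 30.

30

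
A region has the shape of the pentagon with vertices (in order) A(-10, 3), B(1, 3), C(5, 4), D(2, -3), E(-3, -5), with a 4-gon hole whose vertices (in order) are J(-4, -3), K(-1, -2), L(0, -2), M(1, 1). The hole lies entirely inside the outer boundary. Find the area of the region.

67.5

Outer boundary:
Σ = (-33) + (-11) + (-23) + (-19) + (-59) = -145
Area = |Σ|/2 = 72.5.
Hole:
Σ = (5) + (2) + (2) + (1) = 10
Area = |Σ|/2 = 5.
Net area = 72.5 − 5 = 67.5.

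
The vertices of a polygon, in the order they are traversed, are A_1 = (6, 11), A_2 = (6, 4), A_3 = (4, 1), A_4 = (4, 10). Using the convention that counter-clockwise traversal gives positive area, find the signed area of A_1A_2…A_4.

A_1→A_2: (6)(4) − (6)(11) = -42
A_2→A_3: (6)(1) − (4)(4) = -10
A_3→A_4: (4)(10) − (4)(1) = 36
A_4→A_1: (4)(11) − (6)(10) = -16
Σ = -32
Signed area = Σ/2 = -16 (negative ⇒ clockwise traversal).

-16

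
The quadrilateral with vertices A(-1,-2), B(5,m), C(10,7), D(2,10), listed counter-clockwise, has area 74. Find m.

Write out the shoelace sum; only the two edges meeting at B involve m:
2·Area = [((-1)·m − 5·(-2)) + (5·7 − 10·m)] + 92
       = -11·m + 137 = 148
⇒ m = -1.

-1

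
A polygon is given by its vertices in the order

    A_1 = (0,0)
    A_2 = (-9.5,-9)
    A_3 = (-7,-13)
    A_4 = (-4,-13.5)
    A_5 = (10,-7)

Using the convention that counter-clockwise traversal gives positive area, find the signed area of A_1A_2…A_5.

Apply the shoelace (surveyor's) formula: 2A = Σ (x_i·y_{i+1} − x_{i+1}·y_i), indices taken mod 5.
Σ = (0) + (60.5) + (42.5) + (163) + (0) = 266
Signed area = Σ/2 = 133 (positive ⇒ counter-clockwise traversal).

133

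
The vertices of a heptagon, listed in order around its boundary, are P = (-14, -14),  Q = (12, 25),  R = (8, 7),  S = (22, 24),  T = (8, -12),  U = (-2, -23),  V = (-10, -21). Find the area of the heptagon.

Cross-terms: -182, -116, 38, -456, -208, -188, -154  ⇒  Σ = -1266
Area = |Σ|/2 = 633.

633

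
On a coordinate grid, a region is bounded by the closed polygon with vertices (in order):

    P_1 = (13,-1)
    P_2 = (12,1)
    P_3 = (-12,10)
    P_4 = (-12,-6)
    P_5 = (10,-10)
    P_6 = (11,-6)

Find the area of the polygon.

323

Σ = (25) + (132) + (192) + (180) + (50) + (67) = 646
Area = |Σ|/2 = 323.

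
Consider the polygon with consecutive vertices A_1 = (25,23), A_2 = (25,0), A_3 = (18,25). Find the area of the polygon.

Cross-terms: -575, 625, -211  ⇒  Σ = -161
Area = |Σ|/2 = 80.5.

80.5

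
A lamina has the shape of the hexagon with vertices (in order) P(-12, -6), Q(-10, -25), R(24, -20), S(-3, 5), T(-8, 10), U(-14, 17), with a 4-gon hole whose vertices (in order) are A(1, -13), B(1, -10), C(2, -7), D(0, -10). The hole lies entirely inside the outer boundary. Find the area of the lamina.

Outer boundary:
Σ = (240) + (800) + (60) + (10) + (4) + (288) = 1402
Area = |Σ|/2 = 701.
Hole:
A→B: (1)(-10) − (1)(-13) = 3
B→C: (1)(-7) − (2)(-10) = 13
C→D: (2)(-10) − (0)(-7) = -20
D→A: (0)(-13) − (1)(-10) = 10
Σ = 6
Area = |Σ|/2 = 3.
Net area = 701 − 3 = 698.

698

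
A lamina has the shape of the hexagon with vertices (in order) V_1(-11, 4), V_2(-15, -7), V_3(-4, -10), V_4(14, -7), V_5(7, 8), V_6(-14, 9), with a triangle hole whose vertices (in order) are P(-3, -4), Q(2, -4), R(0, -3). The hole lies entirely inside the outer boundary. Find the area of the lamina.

400.5

Outer boundary:
Σ = (137) + (122) + (168) + (161) + (175) + (43) = 806
Area = |Σ|/2 = 403.
Hole:
P→Q: (-3)(-4) − (2)(-4) = 20
Q→R: (2)(-3) − (0)(-4) = -6
R→P: (0)(-4) − (-3)(-3) = -9
Σ = 5
Area = |Σ|/2 = 2.5.
Net area = 403 − 2.5 = 400.5.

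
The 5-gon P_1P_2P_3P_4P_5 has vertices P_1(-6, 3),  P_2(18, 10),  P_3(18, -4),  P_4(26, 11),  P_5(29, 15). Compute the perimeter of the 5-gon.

98

|P_1P_2| = √((24)² + (7)²) = √625 = 25
|P_2P_3| = √((0)² + (-14)²) = √196 = 14
|P_3P_4| = √((8)² + (15)²) = √289 = 17
|P_4P_5| = √((3)² + (4)²) = √25 = 5
|P_5P_1| = √((-35)² + (-12)²) = √1369 = 37
Perimeter = 25 + 14 + 17 + 5 + 37 = 98.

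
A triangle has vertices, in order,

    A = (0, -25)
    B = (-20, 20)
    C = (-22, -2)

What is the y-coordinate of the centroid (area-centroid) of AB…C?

Apply the shoelace (surveyor's) formula. First the cross-terms c_i = x_i·y_{i+1} − x_{i+1}·y_i:
  -500, 480, 550  ⇒  2A = 530, A = 265.
Then Σ (y_i + y_{i+1})·c_i = -3710, so ȳ = -3710 / (6·265) = -7/3.

-7/3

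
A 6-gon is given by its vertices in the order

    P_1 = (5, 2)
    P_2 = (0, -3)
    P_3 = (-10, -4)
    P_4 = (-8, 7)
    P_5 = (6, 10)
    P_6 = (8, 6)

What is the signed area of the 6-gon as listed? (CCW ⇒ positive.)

-163.5

Apply the shoelace (surveyor's) formula: 2A = Σ (x_i·y_{i+1} − x_{i+1}·y_i), indices taken mod 6.
Σ = (-15) + (-30) + (-102) + (-122) + (-44) + (-14) = -327
Signed area = Σ/2 = -163.5 (negative ⇒ clockwise traversal).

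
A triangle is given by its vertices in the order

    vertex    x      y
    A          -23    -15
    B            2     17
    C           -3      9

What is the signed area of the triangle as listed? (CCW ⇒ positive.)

Cross-terms: -361, 69, 252  ⇒  Σ = -40
Signed area = Σ/2 = -20 (negative ⇒ clockwise traversal).

-20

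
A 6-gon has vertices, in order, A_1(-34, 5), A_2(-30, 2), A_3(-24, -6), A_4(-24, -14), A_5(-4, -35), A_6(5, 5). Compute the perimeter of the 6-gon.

|A_1A_2| = √((4)² + (-3)²) = √25 = 5
|A_2A_3| = √((6)² + (-8)²) = √100 = 10
|A_3A_4| = √((0)² + (-8)²) = √64 = 8
|A_4A_5| = √((20)² + (-21)²) = √841 = 29
|A_5A_6| = √((9)² + (40)²) = √1681 = 41
|A_6A_1| = √((-39)² + (0)²) = √1521 = 39
Perimeter = 5 + 10 + 8 + 29 + 41 + 39 = 132.

132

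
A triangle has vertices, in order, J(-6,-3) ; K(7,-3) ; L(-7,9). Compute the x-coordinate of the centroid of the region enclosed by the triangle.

-2

Apply the shoelace formula. First the cross-terms c_i = x_i·y_{i+1} − x_{i+1}·y_i:
  39, 42, 75  ⇒  2A = 156, A = 78.
Then Σ (x_i + x_{i+1})·c_i = -936, so x̄ = -936 / (6·78) = -2.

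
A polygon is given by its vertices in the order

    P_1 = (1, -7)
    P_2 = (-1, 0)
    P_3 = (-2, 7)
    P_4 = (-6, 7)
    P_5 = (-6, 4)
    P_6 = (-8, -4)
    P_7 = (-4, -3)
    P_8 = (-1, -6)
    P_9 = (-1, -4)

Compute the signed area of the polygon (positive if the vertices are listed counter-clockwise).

63

Apply the surveyor's formula: 2A = Σ (x_i·y_{i+1} − x_{i+1}·y_i), indices taken mod 9.
Cross-terms: -7, -7, 28, 18, 56, 8, 21, -2, 11  ⇒  Σ = 126
Signed area = Σ/2 = 63 (positive ⇒ counter-clockwise traversal).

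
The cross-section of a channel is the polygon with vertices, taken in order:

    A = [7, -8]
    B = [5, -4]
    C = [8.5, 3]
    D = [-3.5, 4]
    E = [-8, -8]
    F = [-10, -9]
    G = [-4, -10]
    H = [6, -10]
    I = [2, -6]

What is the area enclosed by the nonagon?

Apply the surveyor's formula: 2A = Σ (x_i·y_{i+1} − x_{i+1}·y_i), indices taken mod 9.
Cross-terms: 12, 49, 44.5, 60, -8, 64, 100, -16, 26  ⇒  Σ = 331.5
Area = |Σ|/2 = 165.75.

165.75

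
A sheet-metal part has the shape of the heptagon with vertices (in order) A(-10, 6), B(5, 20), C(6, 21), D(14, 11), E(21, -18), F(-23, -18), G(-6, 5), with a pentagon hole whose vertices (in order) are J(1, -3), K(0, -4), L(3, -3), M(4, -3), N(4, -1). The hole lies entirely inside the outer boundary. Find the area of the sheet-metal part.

974.5

Outer boundary:
Σ = (-230) + (-15) + (-228) + (-483) + (-792) + (-223) + (14) = -1957
Area = |Σ|/2 = 978.5.
Hole:
Apply the shoelace (surveyor's) formula: 2A = Σ (x_i·y_{i+1} − x_{i+1}·y_i), indices taken mod 5.
Σ = (-4) + (12) + (3) + (8) + (-11) = 8
Area = |Σ|/2 = 4.
Net area = 978.5 − 4 = 974.5.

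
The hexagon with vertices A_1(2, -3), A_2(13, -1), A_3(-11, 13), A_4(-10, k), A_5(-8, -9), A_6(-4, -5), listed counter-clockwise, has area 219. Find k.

The doubled signed area Σ (x_i y_{i+1} − x_{i+1} y_i) is linear in k.
With k=0 it equals 441; the coefficient of k is -3 (from the two edges through A_4).
So -3·k + 441 = 2·219 = 438 ⇒ k = 1.

1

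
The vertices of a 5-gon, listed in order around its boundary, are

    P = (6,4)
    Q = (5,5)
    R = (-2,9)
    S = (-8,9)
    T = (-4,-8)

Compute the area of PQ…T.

Apply Gauss's area formula: 2A = Σ (x_i·y_{i+1} − x_{i+1}·y_i), indices taken mod 5.
Cross-terms: 10, 55, 54, 100, 32  ⇒  Σ = 251
Area = |Σ|/2 = 125.5.

125.5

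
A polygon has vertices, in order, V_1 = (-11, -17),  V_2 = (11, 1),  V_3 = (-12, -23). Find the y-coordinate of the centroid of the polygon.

-13

Apply the surveyor's formula. First the cross-terms c_i = x_i·y_{i+1} − x_{i+1}·y_i:
  176, -241, -49  ⇒  2A = -114, A = -57.
Then Σ (y_i + y_{i+1})·c_i = 4446, so ȳ = 4446 / (6·(-57)) = -13.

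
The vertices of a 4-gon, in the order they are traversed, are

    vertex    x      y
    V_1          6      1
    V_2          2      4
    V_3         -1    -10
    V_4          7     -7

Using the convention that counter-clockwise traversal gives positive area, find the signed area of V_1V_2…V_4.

Apply the shoelace formula: 2A = Σ (x_i·y_{i+1} − x_{i+1}·y_i), indices taken mod 4.
Σ = (22) + (-16) + (77) + (49) = 132
Signed area = Σ/2 = 66 (positive ⇒ counter-clockwise traversal).

66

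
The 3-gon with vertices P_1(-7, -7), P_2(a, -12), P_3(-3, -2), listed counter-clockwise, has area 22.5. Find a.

-2

The doubled signed area Σ (x_i y_{i+1} − x_{i+1} y_i) is linear in a.
With a=0 it equals 55; the coefficient of a is 5 (from the two edges through P_2).
So 5·a + 55 = 2·22.5 = 45 ⇒ a = -2.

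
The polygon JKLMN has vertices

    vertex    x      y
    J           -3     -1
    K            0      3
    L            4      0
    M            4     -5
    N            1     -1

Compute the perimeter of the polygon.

|JK| = √((3)² + (4)²) = √25 = 5
|KL| = √((4)² + (-3)²) = √25 = 5
|LM| = √((0)² + (-5)²) = √25 = 5
|MN| = √((-3)² + (4)²) = √25 = 5
|NJ| = √((-4)² + (0)²) = √16 = 4
Perimeter = 5 + 5 + 5 + 5 + 4 = 24.

24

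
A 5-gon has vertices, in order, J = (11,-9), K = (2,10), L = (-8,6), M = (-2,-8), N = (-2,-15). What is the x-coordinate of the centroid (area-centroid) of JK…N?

Apply the shoelace (surveyor's) formula. First the cross-terms c_i = x_i·y_{i+1} − x_{i+1}·y_i:
  128, 92, 76, 14, 183  ⇒  2A = 493, A = 246.5.
Then Σ (x_i + x_{i+1})·c_i = 1943, so x̄ = 1943 / (6·246.5) = 67/51.

67/51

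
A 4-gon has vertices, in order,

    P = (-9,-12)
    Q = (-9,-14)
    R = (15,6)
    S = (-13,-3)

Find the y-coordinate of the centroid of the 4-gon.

-74/21

Apply Gauss's area formula. First the cross-terms c_i = x_i·y_{i+1} − x_{i+1}·y_i:
  18, 156, 33, 129  ⇒  2A = 336, A = 168.
Then Σ (y_i + y_{i+1})·c_i = -3552, so ȳ = -3552 / (6·168) = -74/21.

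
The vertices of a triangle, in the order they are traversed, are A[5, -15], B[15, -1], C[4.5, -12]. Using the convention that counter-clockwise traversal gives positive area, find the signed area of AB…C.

Σ = (220) + (-175.5) + (-7.5) = 37
Signed area = Σ/2 = 18.5 (positive ⇒ counter-clockwise traversal).

18.5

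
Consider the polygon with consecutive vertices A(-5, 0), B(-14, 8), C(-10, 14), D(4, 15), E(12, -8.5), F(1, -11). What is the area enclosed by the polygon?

Apply Gauss's area formula: 2A = Σ (x_i·y_{i+1} − x_{i+1}·y_i), indices taken mod 6.
Σ = (-40) + (-116) + (-206) + (-214) + (-123.5) + (-55) = -754.5
Area = |Σ|/2 = 377.25.

377.25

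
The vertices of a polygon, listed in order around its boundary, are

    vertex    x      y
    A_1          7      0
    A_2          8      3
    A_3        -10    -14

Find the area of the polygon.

18.5

Apply the surveyor's formula: 2A = Σ (x_i·y_{i+1} − x_{i+1}·y_i), indices taken mod 3.
Σ = (21) + (-82) + (98) = 37
Area = |Σ|/2 = 18.5.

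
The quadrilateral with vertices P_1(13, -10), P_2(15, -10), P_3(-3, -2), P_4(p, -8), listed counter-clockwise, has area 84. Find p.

-10

The doubled signed area Σ (x_i y_{i+1} − x_{i+1} y_i) is linear in p.
With p=0 it equals 88; the coefficient of p is -8 (from the two edges through P_4).
So -8·p + 88 = 2·84 = 168 ⇒ p = -10.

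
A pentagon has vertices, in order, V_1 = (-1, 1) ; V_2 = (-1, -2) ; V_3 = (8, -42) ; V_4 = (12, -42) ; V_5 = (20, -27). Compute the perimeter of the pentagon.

100

|V_1V_2| = √((0)² + (-3)²) = √9 = 3
|V_2V_3| = √((9)² + (-40)²) = √1681 = 41
|V_3V_4| = √((4)² + (0)²) = √16 = 4
|V_4V_5| = √((8)² + (15)²) = √289 = 17
|V_5V_1| = √((-21)² + (28)²) = √1225 = 35
Perimeter = 3 + 41 + 4 + 17 + 35 = 100.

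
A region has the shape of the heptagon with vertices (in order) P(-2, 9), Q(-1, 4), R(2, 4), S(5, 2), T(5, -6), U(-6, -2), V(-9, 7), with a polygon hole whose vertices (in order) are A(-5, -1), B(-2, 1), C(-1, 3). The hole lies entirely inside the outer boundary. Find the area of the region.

118

Outer boundary:
Apply Gauss's area formula: 2A = Σ (x_i·y_{i+1} − x_{i+1}·y_i), indices taken mod 7.
Σ = (1) + (-12) + (-16) + (-40) + (-46) + (-60) + (-67) = -240
Area = |Σ|/2 = 120.
Hole:
Apply the surveyor's formula: 2A = Σ (x_i·y_{i+1} − x_{i+1}·y_i), indices taken mod 3.
A→B: (-5)(1) − (-2)(-1) = -7
B→C: (-2)(3) − (-1)(1) = -5
C→A: (-1)(-1) − (-5)(3) = 16
Σ = 4
Area = |Σ|/2 = 2.
Net area = 120 − 2 = 118.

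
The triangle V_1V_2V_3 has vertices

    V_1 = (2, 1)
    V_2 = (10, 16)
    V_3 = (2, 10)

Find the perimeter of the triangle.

36

|V_1V_2| = √((8)² + (15)²) = √289 = 17
|V_2V_3| = √((-8)² + (-6)²) = √100 = 10
|V_3V_1| = √((0)² + (-9)²) = √81 = 9
Perimeter = 17 + 10 + 9 = 36.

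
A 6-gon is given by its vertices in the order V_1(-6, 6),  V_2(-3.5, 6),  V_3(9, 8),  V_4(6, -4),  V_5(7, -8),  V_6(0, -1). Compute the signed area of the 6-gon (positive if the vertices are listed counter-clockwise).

-107

V_1→V_2: (-6)(6) − (-3.5)(6) = -15
V_2→V_3: (-3.5)(8) − (9)(6) = -82
V_3→V_4: (9)(-4) − (6)(8) = -84
V_4→V_5: (6)(-8) − (7)(-4) = -20
V_5→V_6: (7)(-1) − (0)(-8) = -7
V_6→V_1: (0)(6) − (-6)(-1) = -6
Σ = -214
Signed area = Σ/2 = -107 (negative ⇒ clockwise traversal).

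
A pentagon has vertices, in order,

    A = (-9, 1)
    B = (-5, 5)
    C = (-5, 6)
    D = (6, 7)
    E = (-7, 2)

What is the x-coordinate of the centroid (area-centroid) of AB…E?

-151/66

Apply the shoelace (surveyor's) formula. First the cross-terms c_i = x_i·y_{i+1} − x_{i+1}·y_i:
  -40, -5, -71, 61, 11  ⇒  2A = -44, A = -22.
Then Σ (x_i + x_{i+1})·c_i = 302, so x̄ = 302 / (6·(-22)) = -151/66.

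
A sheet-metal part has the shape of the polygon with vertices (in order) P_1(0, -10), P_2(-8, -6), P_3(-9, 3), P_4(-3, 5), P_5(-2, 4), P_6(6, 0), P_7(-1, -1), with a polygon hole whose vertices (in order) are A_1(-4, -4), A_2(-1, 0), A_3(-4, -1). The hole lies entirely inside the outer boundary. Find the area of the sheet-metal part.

Outer boundary:
Apply the shoelace formula: 2A = Σ (x_i·y_{i+1} − x_{i+1}·y_i), indices taken mod 7.
P_1→P_2: (0)(-6) − (-8)(-10) = -80
P_2→P_3: (-8)(3) − (-9)(-6) = -78
P_3→P_4: (-9)(5) − (-3)(3) = -36
P_4→P_5: (-3)(4) − (-2)(5) = -2
P_5→P_6: (-2)(0) − (6)(4) = -24
P_6→P_7: (6)(-1) − (-1)(0) = -6
P_7→P_1: (-1)(-10) − (0)(-1) = 10
Σ = -216
Area = |Σ|/2 = 108.
Hole:
Cross-terms: -4, 1, 12  ⇒  Σ = 9
Area = |Σ|/2 = 4.5.
Net area = 108 − 4.5 = 103.5.

103.5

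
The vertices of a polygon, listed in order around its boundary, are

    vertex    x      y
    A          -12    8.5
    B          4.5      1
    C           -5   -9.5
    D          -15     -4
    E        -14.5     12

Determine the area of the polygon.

A→B: (-12)(1) − (4.5)(8.5) = -50.25
B→C: (4.5)(-9.5) − (-5)(1) = -37.75
C→D: (-5)(-4) − (-15)(-9.5) = -122.5
D→E: (-15)(12) − (-14.5)(-4) = -238
E→A: (-14.5)(8.5) − (-12)(12) = 20.75
Σ = -427.75
Area = |Σ|/2 = 213.875.

213.875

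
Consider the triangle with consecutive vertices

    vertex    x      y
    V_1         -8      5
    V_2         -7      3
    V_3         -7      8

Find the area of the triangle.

Apply Gauss's area formula: 2A = Σ (x_i·y_{i+1} − x_{i+1}·y_i), indices taken mod 3.
V_1→V_2: (-8)(3) − (-7)(5) = 11
V_2→V_3: (-7)(8) − (-7)(3) = -35
V_3→V_1: (-7)(5) − (-8)(8) = 29
Σ = 5
Area = |Σ|/2 = 2.5.

2.5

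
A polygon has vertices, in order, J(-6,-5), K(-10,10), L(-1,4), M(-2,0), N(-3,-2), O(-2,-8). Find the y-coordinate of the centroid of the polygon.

326/219

Apply the shoelace (surveyor's) formula. First the cross-terms c_i = x_i·y_{i+1} − x_{i+1}·y_i:
  -110, -30, 8, 4, 20, -38  ⇒  2A = -146, A = -73.
Then Σ (y_i + y_{i+1})·c_i = -652, so ȳ = -652 / (6·(-73)) = 326/219.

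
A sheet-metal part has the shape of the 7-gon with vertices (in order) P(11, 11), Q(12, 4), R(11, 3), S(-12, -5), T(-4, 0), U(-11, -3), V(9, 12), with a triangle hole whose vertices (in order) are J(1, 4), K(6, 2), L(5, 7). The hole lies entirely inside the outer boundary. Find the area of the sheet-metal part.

Outer boundary:
Σ = (-88) + (-8) + (-19) + (-20) + (12) + (-105) + (-33) = -261
Area = |Σ|/2 = 130.5.
Hole:
Apply the shoelace (surveyor's) formula: 2A = Σ (x_i·y_{i+1} − x_{i+1}·y_i), indices taken mod 3.
Σ = (-22) + (32) + (13) = 23
Area = |Σ|/2 = 11.5.
Net area = 130.5 − 11.5 = 119.

119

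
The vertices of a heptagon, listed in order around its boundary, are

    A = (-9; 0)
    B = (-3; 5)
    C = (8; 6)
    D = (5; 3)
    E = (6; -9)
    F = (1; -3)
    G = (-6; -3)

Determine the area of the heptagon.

Cross-terms: -45, -58, -6, -63, -9, -21, -27  ⇒  Σ = -229
Area = |Σ|/2 = 114.5.

114.5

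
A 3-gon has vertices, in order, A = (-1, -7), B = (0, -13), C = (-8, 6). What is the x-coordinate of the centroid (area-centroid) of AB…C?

-3

Apply the shoelace (surveyor's) formula. First the cross-terms c_i = x_i·y_{i+1} − x_{i+1}·y_i:
  13, -104, 62  ⇒  2A = -29, A = -14.5.
Then Σ (x_i + x_{i+1})·c_i = 261, so x̄ = 261 / (6·(-14.5)) = -3.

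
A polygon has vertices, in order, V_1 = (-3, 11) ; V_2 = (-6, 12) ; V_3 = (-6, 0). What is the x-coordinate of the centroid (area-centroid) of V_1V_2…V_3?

-5

Apply the shoelace (surveyor's) formula. First the cross-terms c_i = x_i·y_{i+1} − x_{i+1}·y_i:
  30, 72, -66  ⇒  2A = 36, A = 18.
Then Σ (x_i + x_{i+1})·c_i = -540, so x̄ = -540 / (6·18) = -5.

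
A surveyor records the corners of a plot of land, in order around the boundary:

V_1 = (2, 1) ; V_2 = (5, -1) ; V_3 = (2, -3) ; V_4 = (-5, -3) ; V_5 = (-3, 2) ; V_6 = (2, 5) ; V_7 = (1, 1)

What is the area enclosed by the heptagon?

V_1→V_2: (2)(-1) − (5)(1) = -7
V_2→V_3: (5)(-3) − (2)(-1) = -13
V_3→V_4: (2)(-3) − (-5)(-3) = -21
V_4→V_5: (-5)(2) − (-3)(-3) = -19
V_5→V_6: (-3)(5) − (2)(2) = -19
V_6→V_7: (2)(1) − (1)(5) = -3
V_7→V_1: (1)(1) − (2)(1) = -1
Σ = -83
Area = |Σ|/2 = 41.5.

41.5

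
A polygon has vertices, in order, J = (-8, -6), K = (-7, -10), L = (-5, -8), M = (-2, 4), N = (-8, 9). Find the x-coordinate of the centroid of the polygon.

-1225/213

Apply the shoelace (surveyor's) formula. First the cross-terms c_i = x_i·y_{i+1} − x_{i+1}·y_i:
  38, 6, -36, 14, 120  ⇒  2A = 142, A = 71.
Then Σ (x_i + x_{i+1})·c_i = -2450, so x̄ = -2450 / (6·71) = -1225/213.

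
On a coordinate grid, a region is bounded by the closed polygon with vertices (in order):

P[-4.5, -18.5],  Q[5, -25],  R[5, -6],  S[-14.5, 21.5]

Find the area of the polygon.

342.75

Apply the shoelace formula: 2A = Σ (x_i·y_{i+1} − x_{i+1}·y_i), indices taken mod 4.
Σ = (205) + (95) + (20.5) + (365) = 685.5
Area = |Σ|/2 = 342.75.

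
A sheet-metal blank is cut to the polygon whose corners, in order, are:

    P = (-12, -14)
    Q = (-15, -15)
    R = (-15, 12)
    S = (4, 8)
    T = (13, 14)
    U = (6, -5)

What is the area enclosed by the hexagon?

472

Apply the shoelace (surveyor's) formula: 2A = Σ (x_i·y_{i+1} − x_{i+1}·y_i), indices taken mod 6.
Σ = (-30) + (-405) + (-168) + (-48) + (-149) + (-144) = -944
Area = |Σ|/2 = 472.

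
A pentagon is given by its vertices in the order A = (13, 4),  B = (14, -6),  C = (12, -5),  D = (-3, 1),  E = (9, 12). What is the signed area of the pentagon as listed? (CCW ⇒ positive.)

Σ = (-134) + (2) + (-3) + (-45) + (-120) = -300
Signed area = Σ/2 = -150 (negative ⇒ clockwise traversal).

-150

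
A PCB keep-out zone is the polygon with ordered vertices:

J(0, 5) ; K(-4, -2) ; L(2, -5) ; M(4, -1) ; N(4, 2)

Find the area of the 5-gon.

47

Apply the shoelace formula: 2A = Σ (x_i·y_{i+1} − x_{i+1}·y_i), indices taken mod 5.
Σ = (20) + (24) + (18) + (12) + (20) = 94
Area = |Σ|/2 = 47.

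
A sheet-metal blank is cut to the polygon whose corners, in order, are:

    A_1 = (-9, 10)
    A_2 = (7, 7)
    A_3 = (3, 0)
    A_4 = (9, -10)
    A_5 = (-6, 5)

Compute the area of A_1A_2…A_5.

Apply the surveyor's formula: 2A = Σ (x_i·y_{i+1} − x_{i+1}·y_i), indices taken mod 5.
Σ = (-133) + (-21) + (-30) + (-15) + (-15) = -214
Area = |Σ|/2 = 107.

107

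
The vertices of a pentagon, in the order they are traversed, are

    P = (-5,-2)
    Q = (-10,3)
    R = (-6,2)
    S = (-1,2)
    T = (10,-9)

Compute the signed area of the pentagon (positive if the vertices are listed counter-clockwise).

Apply the shoelace formula: 2A = Σ (x_i·y_{i+1} − x_{i+1}·y_i), indices taken mod 5.
P→Q: (-5)(3) − (-10)(-2) = -35
Q→R: (-10)(2) − (-6)(3) = -2
R→S: (-6)(2) − (-1)(2) = -10
S→T: (-1)(-9) − (10)(2) = -11
T→P: (10)(-2) − (-5)(-9) = -65
Σ = -123
Signed area = Σ/2 = -61.5 (negative ⇒ clockwise traversal).

-61.5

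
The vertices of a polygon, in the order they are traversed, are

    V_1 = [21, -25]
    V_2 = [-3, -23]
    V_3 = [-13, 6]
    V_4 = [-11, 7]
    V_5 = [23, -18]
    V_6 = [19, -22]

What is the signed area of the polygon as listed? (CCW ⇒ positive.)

-520

Apply the surveyor's formula: 2A = Σ (x_i·y_{i+1} − x_{i+1}·y_i), indices taken mod 6.
Σ = (-558) + (-317) + (-25) + (37) + (-164) + (-13) = -1040
Signed area = Σ/2 = -520 (negative ⇒ clockwise traversal).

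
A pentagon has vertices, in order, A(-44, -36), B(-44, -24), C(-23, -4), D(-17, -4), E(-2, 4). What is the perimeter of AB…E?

122

|AB| = √((0)² + (12)²) = √144 = 12
|BC| = √((21)² + (20)²) = √841 = 29
|CD| = √((6)² + (0)²) = √36 = 6
|DE| = √((15)² + (8)²) = √289 = 17
|EA| = √((-42)² + (-40)²) = √3364 = 58
Perimeter = 12 + 29 + 6 + 17 + 58 = 122.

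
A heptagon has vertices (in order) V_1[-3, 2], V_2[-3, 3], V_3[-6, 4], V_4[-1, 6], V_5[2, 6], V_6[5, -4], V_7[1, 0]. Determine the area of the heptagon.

Apply the shoelace formula: 2A = Σ (x_i·y_{i+1} − x_{i+1}·y_i), indices taken mod 7.
Cross-terms: -3, 6, -32, -18, -38, 4, 2  ⇒  Σ = -79
Area = |Σ|/2 = 39.5.

39.5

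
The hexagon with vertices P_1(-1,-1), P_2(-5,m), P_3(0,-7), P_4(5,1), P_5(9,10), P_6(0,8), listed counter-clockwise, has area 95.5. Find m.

The doubled signed area Σ (x_i y_{i+1} − x_{i+1} y_i) is linear in m.
With m=0 it equals 186; the coefficient of m is -1 (from the two edges through P_2).
So -1·m + 186 = 2·95.5 = 191 ⇒ m = -5.

-5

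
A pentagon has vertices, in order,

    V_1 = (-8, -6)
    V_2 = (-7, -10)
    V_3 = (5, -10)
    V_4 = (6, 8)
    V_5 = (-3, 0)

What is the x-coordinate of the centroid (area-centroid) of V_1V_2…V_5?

41/225

Apply Gauss's area formula. First the cross-terms c_i = x_i·y_{i+1} − x_{i+1}·y_i:
  38, 120, 100, 24, 18  ⇒  2A = 300, A = 150.
Then Σ (x_i + x_{i+1})·c_i = 164, so x̄ = 164 / (6·150) = 41/225.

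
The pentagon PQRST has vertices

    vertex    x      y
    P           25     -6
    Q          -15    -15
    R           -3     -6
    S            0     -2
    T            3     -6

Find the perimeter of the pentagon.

88

|PQ| = √((-40)² + (-9)²) = √1681 = 41
|QR| = √((12)² + (9)²) = √225 = 15
|RS| = √((3)² + (4)²) = √25 = 5
|ST| = √((3)² + (-4)²) = √25 = 5
|TP| = √((22)² + (0)²) = √484 = 22
Perimeter = 41 + 15 + 5 + 5 + 22 = 88.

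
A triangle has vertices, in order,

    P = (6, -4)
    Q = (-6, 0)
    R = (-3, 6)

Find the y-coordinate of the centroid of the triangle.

2/3

Apply the surveyor's formula. First the cross-terms c_i = x_i·y_{i+1} − x_{i+1}·y_i:
  -24, -36, -24  ⇒  2A = -84, A = -42.
Then Σ (y_i + y_{i+1})·c_i = -168, so ȳ = -168 / (6·(-42)) = 2/3.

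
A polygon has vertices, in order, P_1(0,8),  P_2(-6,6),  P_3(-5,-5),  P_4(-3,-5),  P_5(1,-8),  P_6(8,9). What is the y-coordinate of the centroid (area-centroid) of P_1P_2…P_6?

Apply the shoelace formula. First the cross-terms c_i = x_i·y_{i+1} − x_{i+1}·y_i:
  48, 60, 10, 29, 73, 64  ⇒  2A = 284, A = 142.
Then Σ (y_i + y_{i+1})·c_i = 1416, so ȳ = 1416 / (6·142) = 118/71.

118/71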